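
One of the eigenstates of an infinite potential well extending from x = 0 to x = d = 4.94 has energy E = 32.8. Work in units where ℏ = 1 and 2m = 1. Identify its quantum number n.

From E_n = n²π²ℏ²/(2md²) invert to n = √(2md²E)/(πℏ).
n = (4.94/π) × √(2 × 0.5 × 32.8) = 9.006 → n = 9.

n = 9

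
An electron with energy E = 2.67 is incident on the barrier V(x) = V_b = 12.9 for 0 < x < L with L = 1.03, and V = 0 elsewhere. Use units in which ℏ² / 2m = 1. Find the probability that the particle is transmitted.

T = 0.00361

Since E < V_b the interior solution is evanescent with decay constant κ = √(2m(V_b − E))/ℏ = 3.198.
κL = 3.294, sinh(κL) = 13.46.
The exact tunnelling result is T⁻¹ = 1 + V_b² sinh²(κL) / [4E(V_b − E)] = 277.0, so T = 0.00361.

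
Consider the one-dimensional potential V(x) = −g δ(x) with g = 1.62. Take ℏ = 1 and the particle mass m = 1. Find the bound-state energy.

E = -1.31

For x ≠ 0 the bound state is ψ ∝ e^{−κ|x|}; integrating the TISE across the delta gives the cusp condition 2κ = 2mg/ℏ², so κ = 1.620.
Then E = −ℏ²κ²/(2m) = −mg²/(2ℏ²) = -1.312.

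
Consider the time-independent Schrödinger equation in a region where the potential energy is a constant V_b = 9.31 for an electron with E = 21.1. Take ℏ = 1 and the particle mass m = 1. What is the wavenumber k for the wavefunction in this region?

k = 4.86

With E > V_b the solution is oscillatory, ψ ∝ e^{±ikx} with k = √(2m(E − V_b))/ℏ.
k = √(2 × 1 × 11.79) = 4.856.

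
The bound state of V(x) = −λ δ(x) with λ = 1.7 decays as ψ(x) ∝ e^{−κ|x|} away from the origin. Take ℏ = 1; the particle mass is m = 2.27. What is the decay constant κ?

κ = 3.86

Integrating the TISE across x = 0 gives the cusp condition ψ'(0⁺) − ψ'(0⁻) = −(2mλ/ℏ²)ψ(0).
With ψ ∝ e^{−κ|x|} this yields −2κ = −2mλ/ℏ², so κ = mλ/ℏ² = 3.859.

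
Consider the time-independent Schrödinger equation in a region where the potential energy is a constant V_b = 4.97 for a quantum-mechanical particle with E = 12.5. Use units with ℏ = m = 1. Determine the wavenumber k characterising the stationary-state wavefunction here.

k = 3.88

With E > V_b the solution is oscillatory, ψ ∝ e^{±ikx} with k = √(2m(E − V_b))/ℏ.
k = √(2 × 1 × 7.53) = 3.881.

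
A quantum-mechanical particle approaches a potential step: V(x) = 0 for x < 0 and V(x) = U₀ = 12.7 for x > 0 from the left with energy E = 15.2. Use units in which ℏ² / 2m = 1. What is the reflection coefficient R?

R = 0.179

On each side the TISE gives plane waves with k = √(2m(E − V))/ℏ: k₁ = √(2·½·15.2) = 3.899, k₂ = √(2·½·2.5) = 1.581.
Continuity of ψ and ψ′ at the step yields the reflection amplitude r = (k₁ − k₂)/(k₁ + k₂) = 0.4229; thus R = |r|² = 0.1789, T = 0.8211.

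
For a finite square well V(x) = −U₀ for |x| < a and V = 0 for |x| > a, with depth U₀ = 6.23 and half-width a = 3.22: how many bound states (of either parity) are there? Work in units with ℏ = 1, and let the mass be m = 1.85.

N = 10

The dimensionless depth is z₀ = a√(2mU₀)/ℏ = 3.22 × √(23.05) = 15.46.
The even/odd transcendental equations gain one root per π/2 in z₀, giving N = 1 + ⌊2z₀/π⌋ = 1 + ⌊9.842⌋ = 10.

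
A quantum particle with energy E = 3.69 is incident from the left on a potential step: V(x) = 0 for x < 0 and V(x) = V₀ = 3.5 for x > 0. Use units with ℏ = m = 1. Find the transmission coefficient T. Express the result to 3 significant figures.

T = 0.603

The wavenumbers are k₁ = √(2mE)/ℏ = 2.717 on the left and k₂ = √(2m(E − V₀))/ℏ = 0.6164 on the right.
Continuity of ψ and ψ′ at the step yields the reflection amplitude r = (k₁ − k₂)/(k₁ + k₂) = 0.6301; thus R = |r|² = 0.3970, T = 0.6030.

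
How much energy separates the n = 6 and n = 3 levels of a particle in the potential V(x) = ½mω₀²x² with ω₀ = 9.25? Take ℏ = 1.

ΔE = 27.8

E_n = ℏω₀(n + ½), so ΔE = (6 − 3) ℏω₀ = 3 × 9.25 = 27.75.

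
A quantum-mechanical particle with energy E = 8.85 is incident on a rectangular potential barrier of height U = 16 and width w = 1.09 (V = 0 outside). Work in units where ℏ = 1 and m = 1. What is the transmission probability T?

T = 0.00104

Since E < U the interior solution is evanescent with decay constant κ = √(2m(U − E))/ℏ = 3.782.
κw = 4.122, sinh(κw) = 30.83.
The exact tunnelling result is T⁻¹ = 1 + U² sinh²(κw) / [4E(U − E)] = 962.3, so T = 0.00104.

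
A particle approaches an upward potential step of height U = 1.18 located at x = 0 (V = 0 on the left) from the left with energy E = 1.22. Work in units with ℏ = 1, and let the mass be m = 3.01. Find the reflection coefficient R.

On each side the TISE gives plane waves with k = √(2m(E − V))/ℏ: k₁ = √(2·3.01·1.22) = 2.710, k₂ = √(2·3.01·0.04) = 0.4907.
Matching ψ and ψ′ at x = 0 gives r = (k₁ − k₂)/(k₁ + k₂), so R = r² = 0.4808 and T = 1 − R = 0.5192.

R = 0.481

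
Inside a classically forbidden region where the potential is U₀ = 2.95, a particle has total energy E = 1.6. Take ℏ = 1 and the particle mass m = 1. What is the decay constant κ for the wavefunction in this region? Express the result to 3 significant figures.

Since E < U₀ the TISE in this region is ψ'' = κ²ψ with κ = √(2m(U₀ − E))/ℏ.
κ = √(2 × 1 × 1.35) = 1.643.

κ = 1.64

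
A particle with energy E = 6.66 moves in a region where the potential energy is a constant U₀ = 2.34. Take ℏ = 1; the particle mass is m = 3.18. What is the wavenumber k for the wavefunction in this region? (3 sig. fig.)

With E > U₀ the solution is oscillatory, ψ ∝ e^{±ikx} with k = √(2m(E − U₀))/ℏ.
k = √(2 × 3.18 × 4.32) = 5.242.

k = 5.24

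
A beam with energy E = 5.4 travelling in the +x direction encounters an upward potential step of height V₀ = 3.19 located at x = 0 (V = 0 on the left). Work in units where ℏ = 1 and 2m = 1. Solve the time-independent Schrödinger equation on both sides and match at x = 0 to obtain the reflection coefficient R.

On each side the TISE gives plane waves with k = √(2m(E − V))/ℏ: k₁ = √(2·½·5.4) = 2.324, k₂ = √(2·½·2.21) = 1.487.
Matching ψ and ψ′ at x = 0 gives r = (k₁ − k₂)/(k₁ + k₂), so R = r² = 0.04827 and T = 1 − R = 0.9517.

R = 0.0483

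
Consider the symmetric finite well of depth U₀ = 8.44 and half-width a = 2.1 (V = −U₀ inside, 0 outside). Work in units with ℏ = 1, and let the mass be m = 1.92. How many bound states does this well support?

The dimensionless depth is z₀ = a√(2mU₀)/ℏ = 2.1 × √(32.41) = 11.96.
A new bound state (alternating even/odd) appears each time z₀ passes a multiple of π/2, so N = ⌊2z₀/π⌋ + 1 = ⌊7.611⌋ + 1 = 8.

N = 8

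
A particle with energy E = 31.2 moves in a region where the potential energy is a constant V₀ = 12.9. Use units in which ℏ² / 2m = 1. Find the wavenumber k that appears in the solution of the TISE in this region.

k = 4.28

With E > V₀ the solution is oscillatory, ψ ∝ e^{±ikx} with k = √(2m(E − V₀))/ℏ.
k = √(2 × 0.5 × 18.3) = 4.278.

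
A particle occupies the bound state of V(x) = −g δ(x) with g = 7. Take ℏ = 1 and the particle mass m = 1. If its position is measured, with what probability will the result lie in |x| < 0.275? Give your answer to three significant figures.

P = 0.979

The normalised bound state is ψ = √κ e^{−κ|x|} with κ = mg/ℏ² = 7.000.
P(|x| < d) = ∫_{−d}^{d} κ e^{−2κ|x|} dx = 1 − e^{−2κd} = 1 − e^{−3.850} = 0.9787.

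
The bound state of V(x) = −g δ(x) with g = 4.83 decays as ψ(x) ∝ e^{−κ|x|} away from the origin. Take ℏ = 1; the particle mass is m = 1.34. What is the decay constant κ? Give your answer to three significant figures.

κ = 6.47

Integrate −(ℏ²/2m)ψ'' − gδ(x)ψ = Eψ from −ε to +ε: the ψ'' term gives ψ'(0⁺) − ψ'(0⁻) and the δ term gives −(2mg/ℏ²)ψ(0).
With ψ ∝ e^{−κ|x|} this yields −2κ = −2mg/ℏ², so κ = mg/ℏ² = 6.472.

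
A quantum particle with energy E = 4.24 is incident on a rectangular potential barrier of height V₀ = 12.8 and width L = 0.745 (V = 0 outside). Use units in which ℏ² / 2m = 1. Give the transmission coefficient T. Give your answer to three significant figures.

T = 0.0444

Since E < V₀ the interior solution is evanescent with decay constant κ = √(2m(V₀ − E))/ℏ = 2.926.
κL = 2.180, sinh(κL) = 4.365.
The exact tunnelling result is T⁻¹ = 1 + V₀² sinh²(κL) / [4E(V₀ − E)] = 22.50, so T = 0.0444.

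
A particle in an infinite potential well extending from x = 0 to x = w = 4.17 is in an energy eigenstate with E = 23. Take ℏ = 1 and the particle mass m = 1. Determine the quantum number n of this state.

For an infinite well E_n = n²π²ℏ²/(2mw²), so n = (w/πℏ)√(2mE).
n = (4.17/π) × √(2 × 1 × 23) = 9.003 → n = 9.

n = 9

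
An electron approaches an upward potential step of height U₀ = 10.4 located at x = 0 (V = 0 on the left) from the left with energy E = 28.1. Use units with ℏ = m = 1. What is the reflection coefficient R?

R = 0.0132

On each side the TISE gives plane waves with k = √(2m(E − V))/ℏ: k₁ = √(2·1·28.1) = 7.497, k₂ = √(2·1·17.7) = 5.950.
Matching ψ and ψ′ at x = 0 gives r = (k₁ − k₂)/(k₁ + k₂), so R = r² = 0.01323 and T = 1 − R = 0.9868.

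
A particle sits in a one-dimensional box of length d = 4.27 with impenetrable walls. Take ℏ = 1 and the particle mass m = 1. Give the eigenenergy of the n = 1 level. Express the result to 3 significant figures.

Requiring ψ(0) = ψ(d) = 0 quantises k = nπ/d, hence E_n = ℏ²k²/2m = n²π²ℏ²/(2md²).
E_1 = 1² × π² / (2 × 1 × 4.27²) = 0.2707.

E = 0.271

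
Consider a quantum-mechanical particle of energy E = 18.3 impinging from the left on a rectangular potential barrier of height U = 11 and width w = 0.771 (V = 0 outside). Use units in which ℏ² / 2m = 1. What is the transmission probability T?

T = 0.853

E > U: inside the barrier k₂ = √(2m(E − U))/ℏ = 2.702, k₂w = 2.083.
Matching at both interfaces gives T⁻¹ = 1 + U² sin²(k₂w) / [4E(E − U)] = 1.172, hence T = 0.853.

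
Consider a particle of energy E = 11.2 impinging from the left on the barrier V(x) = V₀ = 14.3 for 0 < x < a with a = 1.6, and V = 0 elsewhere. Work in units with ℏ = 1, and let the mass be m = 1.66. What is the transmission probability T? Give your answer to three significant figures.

Since E < V₀ the interior solution is evanescent with decay constant κ = √(2m(V₀ − E))/ℏ = 3.208.
κa = 5.133, sinh(κa) = 84.76.
Matching ψ, ψ′ at both faces gives T = [1 + V₀² sinh²(κa) / (4E(V₀ − E))]⁻¹ = 1/10580 = 0.0000945.

T = 0.0000945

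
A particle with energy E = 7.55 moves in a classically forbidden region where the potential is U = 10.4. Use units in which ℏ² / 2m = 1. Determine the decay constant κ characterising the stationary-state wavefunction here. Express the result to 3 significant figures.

κ = 1.69

Since E < U the TISE in this region is ψ'' = κ²ψ with κ = √(2m(U − E))/ℏ.
κ = √(2 × 0.5 × 2.85) = 1.688.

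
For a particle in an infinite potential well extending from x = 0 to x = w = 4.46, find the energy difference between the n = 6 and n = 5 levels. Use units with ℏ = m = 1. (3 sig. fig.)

E_n = n²π²ℏ²/(2mw²), so ΔE = (6² − 5²) π²ℏ²/(2mw²).
ΔE = 11 × π² / (2 × 1 × 4.46²) = 2.729.

ΔE = 2.73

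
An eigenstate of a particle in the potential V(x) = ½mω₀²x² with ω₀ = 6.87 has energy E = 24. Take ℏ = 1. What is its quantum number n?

n = 3

E_n = ℏω₀(n + ½) ⇒ n = E/(ℏω₀) − ½ = 24/6.87 − 0.5 = 2.993 → n = 3.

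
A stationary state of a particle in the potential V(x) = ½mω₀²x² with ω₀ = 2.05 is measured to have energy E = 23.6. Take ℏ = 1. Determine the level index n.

E_n = ℏω₀(n + ½) ⇒ n = E/(ℏω₀) − ½ = 23.6/2.05 − 0.5 = 11.012 → n = 11.

n = 11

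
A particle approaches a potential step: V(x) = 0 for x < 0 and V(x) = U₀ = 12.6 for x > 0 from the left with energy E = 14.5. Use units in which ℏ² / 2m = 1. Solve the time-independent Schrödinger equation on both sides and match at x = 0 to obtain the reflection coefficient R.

The wavenumbers are k₁ = √(2mE)/ℏ = 3.808 on the left and k₂ = √(2m(E − U₀))/ℏ = 1.378 on the right.
Continuity of ψ and ψ′ at the step yields the reflection amplitude r = (k₁ − k₂)/(k₁ + k₂) = 0.4684; thus R = |r|² = 0.2194, T = 0.7806.

R = 0.219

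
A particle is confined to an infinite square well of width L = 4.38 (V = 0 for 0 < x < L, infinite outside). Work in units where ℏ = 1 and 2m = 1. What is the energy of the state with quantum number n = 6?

E = 18.5

Requiring ψ(0) = ψ(L) = 0 quantises k = nπ/L, hence E_n = ℏ²k²/2m = n²π²ℏ²/(2mL²).
E_6 = 6² × π² / (2 × 0.5 × 4.38²) = 18.52.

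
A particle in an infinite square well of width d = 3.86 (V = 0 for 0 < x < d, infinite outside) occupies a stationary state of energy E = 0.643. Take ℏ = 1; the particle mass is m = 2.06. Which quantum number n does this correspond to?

n = 2

For an infinite well E_n = n²π²ℏ²/(2md²), so n = (d/πℏ)√(2mE).
n = (3.86/π) × √(2 × 2.06 × 0.643) = 2.000 → n = 2.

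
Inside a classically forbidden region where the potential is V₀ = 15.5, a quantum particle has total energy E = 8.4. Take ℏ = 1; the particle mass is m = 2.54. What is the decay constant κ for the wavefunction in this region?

κ = 6.01

Since E < V₀ the TISE in this region is ψ'' = κ²ψ with κ = √(2m(V₀ − E))/ℏ.
κ = √(2 × 2.54 × 7.1) = 6.006.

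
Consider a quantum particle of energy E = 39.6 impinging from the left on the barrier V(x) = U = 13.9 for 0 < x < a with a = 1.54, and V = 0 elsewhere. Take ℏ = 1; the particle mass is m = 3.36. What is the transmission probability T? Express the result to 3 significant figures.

Above the barrier the interior wavenumber is k₂ = √(2m(E − U))/ℏ = 13.14, giving phase k₂a = 20.24.
Matching at both interfaces gives T⁻¹ = 1 + U² sin²(k₂a) / [4E(E − U)] = 1.046, hence T = 0.956.

T = 0.956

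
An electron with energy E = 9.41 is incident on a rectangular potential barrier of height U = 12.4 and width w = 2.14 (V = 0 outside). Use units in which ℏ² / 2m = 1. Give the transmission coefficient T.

T = 0.00179

Since E < U the interior solution is evanescent with decay constant κ = √(2m(U − E))/ℏ = 1.729.
κw = 3.700, sinh(κw) = 20.22.
The exact tunnelling result is T⁻¹ = 1 + U² sinh²(κw) / [4E(U − E)] = 559.6, so T = 0.00179.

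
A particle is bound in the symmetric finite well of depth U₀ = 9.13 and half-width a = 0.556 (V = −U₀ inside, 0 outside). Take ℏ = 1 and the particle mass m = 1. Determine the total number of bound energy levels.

The dimensionless depth is z₀ = a√(2mU₀)/ℏ = 0.556 × √(18.26) = 2.376.
The even/odd transcendental equations gain one root per π/2 in z₀, giving N = 1 + ⌊2z₀/π⌋ = 1 + ⌊1.513⌋ = 2.

N = 2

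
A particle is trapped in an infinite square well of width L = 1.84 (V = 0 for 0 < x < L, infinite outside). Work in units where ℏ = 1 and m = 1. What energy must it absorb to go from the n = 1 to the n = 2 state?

ΔE = 4.37

E_n = n²π²ℏ²/(2mL²), so ΔE = (2² − 1²) π²ℏ²/(2mL²).
ΔE = 3 × π² / (2 × 1 × 1.84²) = 4.373.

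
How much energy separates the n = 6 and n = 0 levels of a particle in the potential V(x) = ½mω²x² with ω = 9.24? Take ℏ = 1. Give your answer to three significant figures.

E_n = ℏω(n + ½), so ΔE = (6 − 0) ℏω = 6 × 9.24 = 55.44.

ΔE = 55.4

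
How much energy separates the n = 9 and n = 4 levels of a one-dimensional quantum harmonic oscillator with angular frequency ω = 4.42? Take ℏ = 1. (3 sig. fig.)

ΔE = 22.1

E_n = ℏω(n + ½), so ΔE = (9 − 4) ℏω = 5 × 4.42 = 22.10.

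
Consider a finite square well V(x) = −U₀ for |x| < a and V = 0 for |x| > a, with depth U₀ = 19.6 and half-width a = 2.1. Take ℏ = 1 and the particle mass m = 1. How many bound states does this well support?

Define the well-strength parameter z₀ = (a/ℏ)√(2mU₀) = 2.1 × √(2·1·19.6) = 13.15.
A new bound state (alternating even/odd) appears each time z₀ passes a multiple of π/2, so N = ⌊2z₀/π⌋ + 1 = ⌊8.370⌋ + 1 = 9.

N = 9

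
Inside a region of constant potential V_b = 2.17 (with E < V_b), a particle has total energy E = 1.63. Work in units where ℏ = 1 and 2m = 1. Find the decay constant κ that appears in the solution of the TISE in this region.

κ = 0.735

Since E < V_b the TISE in this region is ψ'' = κ²ψ with κ = √(2m(V_b − E))/ℏ.
κ = √(2 × 0.5 × 0.54) = 0.7348.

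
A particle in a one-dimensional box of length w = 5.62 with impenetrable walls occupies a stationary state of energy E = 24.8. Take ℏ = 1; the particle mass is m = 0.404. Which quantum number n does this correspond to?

From E_n = n²π²ℏ²/(2mw²) invert to n = √(2mw²E)/(πℏ).
n = (5.62/π) × √(2 × 0.404 × 24.8) = 8.008 → n = 8.

n = 8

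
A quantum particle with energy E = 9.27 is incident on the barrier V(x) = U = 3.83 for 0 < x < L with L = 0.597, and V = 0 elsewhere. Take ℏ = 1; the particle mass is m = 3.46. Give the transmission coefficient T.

T = 0.982

Above the barrier the interior wavenumber is k₂ = √(2m(E − U))/ℏ = 6.136, giving phase k₂L = 3.663.
T = [1 + U² sin²(k₂L) / (4E(E − U))]⁻¹ = 1/1.018 = 0.982.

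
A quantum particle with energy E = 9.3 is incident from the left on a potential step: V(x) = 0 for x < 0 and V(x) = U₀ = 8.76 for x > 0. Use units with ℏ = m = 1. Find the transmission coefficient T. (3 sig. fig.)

The wavenumbers are k₁ = √(2mE)/ℏ = 4.313 on the left and k₂ = √(2m(E − U₀))/ℏ = 1.039 on the right.
Continuity of ψ and ψ′ at the step yields the reflection amplitude r = (k₁ − k₂)/(k₁ + k₂) = 0.6116; thus R = |r|² = 0.3741, T = 0.6259.

T = 0.626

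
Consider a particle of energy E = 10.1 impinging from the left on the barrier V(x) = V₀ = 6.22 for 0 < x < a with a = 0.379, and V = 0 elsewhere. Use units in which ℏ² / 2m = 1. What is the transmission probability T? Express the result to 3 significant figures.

Above the barrier the interior wavenumber is k₂ = √(2m(E − V₀))/ℏ = 1.970, giving phase k₂a = 0.7465.
T = [1 + V₀² sin²(k₂a) / (4E(E − V₀))]⁻¹ = 1/1.114 = 0.898.

T = 0.898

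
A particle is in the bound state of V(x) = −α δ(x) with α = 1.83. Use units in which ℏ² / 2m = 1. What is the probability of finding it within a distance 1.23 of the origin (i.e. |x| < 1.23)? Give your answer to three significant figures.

P = 0.895

The normalised bound state is ψ = √κ e^{−κ|x|} with κ = mα/ℏ² = 0.9150.
P(|x| < d) = ∫_{−d}^{d} κ e^{−2κ|x|} dx = 1 − e^{−2κd} = 1 − e^{−2.251} = 0.8947.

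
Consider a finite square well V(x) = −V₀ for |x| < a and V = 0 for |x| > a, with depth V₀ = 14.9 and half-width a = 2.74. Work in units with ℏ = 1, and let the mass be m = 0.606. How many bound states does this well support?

Define the well-strength parameter z₀ = (a/ℏ)√(2mV₀) = 2.74 × √(2·0.606·14.9) = 11.64.
A new bound state (alternating even/odd) appears each time z₀ passes a multiple of π/2, so N = ⌊2z₀/π⌋ + 1 = ⌊7.413⌋ + 1 = 8.

N = 8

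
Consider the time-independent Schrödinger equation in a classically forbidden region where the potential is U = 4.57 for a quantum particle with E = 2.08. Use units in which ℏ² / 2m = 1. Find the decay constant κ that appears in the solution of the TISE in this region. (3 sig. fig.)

κ = 1.58

Since E < U the TISE in this region is ψ'' = κ²ψ with κ = √(2m(U − E))/ℏ.
κ = √(2 × 0.5 × 2.49) = 1.578.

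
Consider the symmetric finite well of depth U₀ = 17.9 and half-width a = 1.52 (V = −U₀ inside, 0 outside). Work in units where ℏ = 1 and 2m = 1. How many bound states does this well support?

The dimensionless depth is z₀ = a√(2mU₀)/ℏ = 1.52 × √(17.90) = 6.431.
The even/odd transcendental equations gain one root per π/2 in z₀, giving N = 1 + ⌊2z₀/π⌋ = 1 + ⌊4.094⌋ = 5.

N = 5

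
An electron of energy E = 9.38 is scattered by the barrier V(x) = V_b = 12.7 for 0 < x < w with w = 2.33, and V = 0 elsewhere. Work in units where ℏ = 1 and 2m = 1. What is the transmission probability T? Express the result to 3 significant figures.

T = 0.000634

E < V_b: inside the barrier ψ ∝ e^{±κx} with κ = √(2m(V_b − E))/ℏ = 1.822.
κw = 4.245, sinh(κw) = 34.89.
The exact tunnelling result is T⁻¹ = 1 + V_b² sinh²(κw) / [4E(V_b − E)] = 1577, so T = 0.000634.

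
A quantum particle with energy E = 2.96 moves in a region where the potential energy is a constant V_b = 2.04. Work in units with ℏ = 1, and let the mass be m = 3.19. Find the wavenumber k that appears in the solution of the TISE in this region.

k = 2.42

With E > V_b the solution is oscillatory, ψ ∝ e^{±ikx} with k = √(2m(E − V_b))/ℏ.
k = √(2 × 3.19 × 0.92) = 2.423.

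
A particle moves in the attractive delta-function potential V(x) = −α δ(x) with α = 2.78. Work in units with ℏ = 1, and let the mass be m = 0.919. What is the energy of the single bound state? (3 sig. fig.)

The bound state is ψ(x) = √κ e^{−κ|x|}. The derivative jump ψ'(0⁺) − ψ'(0⁻) = −(2mα/ℏ²)ψ(0) fixes κ = mα/ℏ² = 2.555.
Then E = −ℏ²κ²/(2m) = −mα²/(2ℏ²) = -3.551.

E = -3.55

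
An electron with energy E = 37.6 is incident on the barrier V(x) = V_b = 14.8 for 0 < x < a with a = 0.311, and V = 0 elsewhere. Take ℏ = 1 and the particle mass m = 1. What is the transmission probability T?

E > V_b: inside the barrier k₂ = √(2m(E − V_b))/ℏ = 6.753, k₂a = 2.100.
Matching at both interfaces gives T⁻¹ = 1 + V_b² sin²(k₂a) / [4E(E − V_b)] = 1.048, hence T = 0.955.

T = 0.955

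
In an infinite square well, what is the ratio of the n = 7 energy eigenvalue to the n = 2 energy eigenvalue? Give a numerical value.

12.25

E_n = n²π²ℏ²/(2mL²) so the ratio is n₂²/n₁² = 49/4 = 12.25.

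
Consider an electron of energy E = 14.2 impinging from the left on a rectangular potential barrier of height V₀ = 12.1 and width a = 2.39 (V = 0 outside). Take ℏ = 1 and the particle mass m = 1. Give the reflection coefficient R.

E > V₀: inside the barrier k₂ = √(2m(E − V₀))/ℏ = 2.049, k₂a = 4.898.
Matching at both interfaces gives T⁻¹ = 1 + V₀² sin²(k₂a) / [4E(E − V₀)] = 2.186, hence T = 0.458.
R = 1 − T = 0.542.

R = 0.542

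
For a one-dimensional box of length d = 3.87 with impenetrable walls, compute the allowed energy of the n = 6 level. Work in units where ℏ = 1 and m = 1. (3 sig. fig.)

The infinite-well eigenfunctions ψ_n = √(2/d) sin(nπx/d) vanish at both walls, giving E_n = n²π²ℏ²/(2md²).
E_6 = 6² × π² / (2 × 1 × 3.87²) = 11.86.

E = 11.9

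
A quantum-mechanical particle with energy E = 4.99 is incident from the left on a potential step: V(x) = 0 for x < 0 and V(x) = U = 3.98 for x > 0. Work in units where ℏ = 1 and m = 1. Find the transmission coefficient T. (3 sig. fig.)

On each side the TISE gives plane waves with k = √(2m(E − V))/ℏ: k₁ = √(2·1·4.99) = 3.159, k₂ = √(2·1·1.01) = 1.421.
Matching ψ and ψ′ at x = 0 gives r = (k₁ − k₂)/(k₁ + k₂), so R = r² = 0.1440 and T = 1 − R = 0.8560.

T = 0.856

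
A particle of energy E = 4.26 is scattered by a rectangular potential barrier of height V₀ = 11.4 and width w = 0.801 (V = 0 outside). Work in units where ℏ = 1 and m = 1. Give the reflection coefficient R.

R = 0.991

Since E < V₀ the interior solution is evanescent with decay constant κ = √(2m(V₀ − E))/ℏ = 3.779.
κw = 3.027, sinh(κw) = 10.29.
Matching ψ, ψ′ at both faces gives T = [1 + V₀² sinh²(κw) / (4E(V₀ − E))]⁻¹ = 1/114.2 = 0.00876.
R = 1 − T = 0.991.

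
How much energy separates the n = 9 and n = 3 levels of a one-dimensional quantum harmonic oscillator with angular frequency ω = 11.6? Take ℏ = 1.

E_n = ℏω(n + ½), so ΔE = (9 − 3) ℏω = 6 × 11.6 = 69.60.

ΔE = 69.6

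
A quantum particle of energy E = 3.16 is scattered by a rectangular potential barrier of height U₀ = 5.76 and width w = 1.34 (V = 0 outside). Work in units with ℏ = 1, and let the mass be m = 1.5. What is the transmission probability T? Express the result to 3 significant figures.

E < U₀: inside the barrier ψ ∝ e^{±κx} with κ = √(2m(U₀ − E))/ℏ = 2.793.
κw = 3.742, sinh(κw) = 21.09.
Matching ψ, ψ′ at both faces gives T = [1 + U₀² sinh²(κw) / (4E(U₀ − E))]⁻¹ = 1/450.0 = 0.00222.

T = 0.00222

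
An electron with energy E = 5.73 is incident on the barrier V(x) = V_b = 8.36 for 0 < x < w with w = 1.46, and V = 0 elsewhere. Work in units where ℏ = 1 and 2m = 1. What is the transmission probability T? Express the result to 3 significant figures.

T = 0.0299

Since E < V_b the interior solution is evanescent with decay constant κ = √(2m(V_b − E))/ℏ = 1.622.
κw = 2.368, sinh(κw) = 5.290.
Matching ψ, ψ′ at both faces gives T = [1 + V_b² sinh²(κw) / (4E(V_b − E))]⁻¹ = 1/33.44 = 0.0299.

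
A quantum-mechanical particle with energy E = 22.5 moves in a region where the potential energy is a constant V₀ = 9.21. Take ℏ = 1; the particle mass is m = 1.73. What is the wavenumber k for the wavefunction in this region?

k = 6.78

With E > V₀ the solution is oscillatory, ψ ∝ e^{±ikx} with k = √(2m(E − V₀))/ℏ.
k = √(2 × 1.73 × 13.29) = 6.781.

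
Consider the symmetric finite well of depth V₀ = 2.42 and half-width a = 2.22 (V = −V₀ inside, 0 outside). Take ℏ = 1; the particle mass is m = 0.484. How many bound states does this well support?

Define the well-strength parameter z₀ = (a/ℏ)√(2mV₀) = 2.22 × √(2·0.484·2.42) = 3.398.
The even/odd transcendental equations gain one root per π/2 in z₀, giving N = 1 + ⌊2z₀/π⌋ = 1 + ⌊2.163⌋ = 3.

N = 3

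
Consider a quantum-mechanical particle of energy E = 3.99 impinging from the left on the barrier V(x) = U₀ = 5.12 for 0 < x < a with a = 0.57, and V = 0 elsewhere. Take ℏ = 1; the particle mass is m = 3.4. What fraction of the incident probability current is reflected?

Since E < U₀ the interior solution is evanescent with decay constant κ = √(2m(U₀ − E))/ℏ = 2.772.
κa = 1.580, sinh(κa) = 2.325.
Matching ψ, ψ′ at both faces gives T = [1 + U₀² sinh²(κa) / (4E(U₀ − E))]⁻¹ = 1/8.855 = 0.113.
R = 1 − T = 0.887.

R = 0.887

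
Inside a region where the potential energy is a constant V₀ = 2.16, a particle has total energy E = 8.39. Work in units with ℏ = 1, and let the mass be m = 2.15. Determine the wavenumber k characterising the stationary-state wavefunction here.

k = 5.18

With E > V₀ the solution is oscillatory, ψ ∝ e^{±ikx} with k = √(2m(E − V₀))/ℏ.
k = √(2 × 2.15 × 6.23) = 5.176.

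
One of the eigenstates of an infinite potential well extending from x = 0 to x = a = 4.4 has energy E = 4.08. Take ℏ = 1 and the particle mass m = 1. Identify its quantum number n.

n = 4

From E_n = n²π²ℏ²/(2ma²) invert to n = √(2ma²E)/(πℏ).
n = (4.4/π) × √(2 × 1 × 4.08) = 4.001 → n = 4.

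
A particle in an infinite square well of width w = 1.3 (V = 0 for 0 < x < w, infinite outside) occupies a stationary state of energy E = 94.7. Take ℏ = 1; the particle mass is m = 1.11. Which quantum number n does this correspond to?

n = 6

For an infinite well E_n = n²π²ℏ²/(2mw²), so n = (w/πℏ)√(2mE).
n = (1.3/π) × √(2 × 1.11 × 94.7) = 6.000 → n = 6.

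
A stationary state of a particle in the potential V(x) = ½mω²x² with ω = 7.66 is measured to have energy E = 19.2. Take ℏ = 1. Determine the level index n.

n = 2

Invert E_n = (n + ½)ℏω: n = E/ℏω − ½ = 2.007, so n = 2.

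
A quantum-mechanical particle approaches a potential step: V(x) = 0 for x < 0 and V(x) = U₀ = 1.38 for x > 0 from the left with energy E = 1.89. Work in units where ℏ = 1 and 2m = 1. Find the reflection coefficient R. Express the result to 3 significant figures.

R = 0.100

On each side the TISE gives plane waves with k = √(2m(E − V))/ℏ: k₁ = √(2·½·1.89) = 1.375, k₂ = √(2·½·0.51) = 0.7141.
Matching ψ and ψ′ at x = 0 gives r = (k₁ − k₂)/(k₁ + k₂), so R = r² = 0.1000 and T = 1 − R = 0.9000.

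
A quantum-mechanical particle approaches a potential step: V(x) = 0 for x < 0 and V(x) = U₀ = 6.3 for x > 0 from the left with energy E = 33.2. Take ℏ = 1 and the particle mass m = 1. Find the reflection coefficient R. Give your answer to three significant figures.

R = 0.00276

On each side the TISE gives plane waves with k = √(2m(E − V))/ℏ: k₁ = √(2·1·33.2) = 8.149, k₂ = √(2·1·26.9) = 7.335.
Matching ψ and ψ′ at x = 0 gives r = (k₁ − k₂)/(k₁ + k₂), so R = r² = 0.002762 and T = 1 − R = 0.9972.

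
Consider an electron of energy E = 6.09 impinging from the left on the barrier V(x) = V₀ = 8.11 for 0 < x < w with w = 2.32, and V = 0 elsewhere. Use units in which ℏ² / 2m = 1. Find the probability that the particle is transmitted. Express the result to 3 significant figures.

T = 0.00409

Since E < V₀ the interior solution is evanescent with decay constant κ = √(2m(V₀ − E))/ℏ = 1.421.
κw = 3.297, sinh(κw) = 13.50.
The exact tunnelling result is T⁻¹ = 1 + V₀² sinh²(κw) / [4E(V₀ − E)] = 244.7, so T = 0.00409.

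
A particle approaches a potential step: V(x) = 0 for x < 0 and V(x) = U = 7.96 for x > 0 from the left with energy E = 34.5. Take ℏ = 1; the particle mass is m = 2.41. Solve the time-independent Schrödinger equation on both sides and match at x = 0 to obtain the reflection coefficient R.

On each side the TISE gives plane waves with k = √(2m(E − V))/ℏ: k₁ = √(2·2.41·34.5) = 12.90, k₂ = √(2·2.41·26.54) = 11.31.
Matching ψ and ψ′ at x = 0 gives r = (k₁ − k₂)/(k₁ + k₂), so R = r² = 0.004288 and T = 1 − R = 0.9957.

R = 0.00429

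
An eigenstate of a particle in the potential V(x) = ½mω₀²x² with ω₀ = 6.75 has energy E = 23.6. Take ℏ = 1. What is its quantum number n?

E_n = ℏω₀(n + ½) ⇒ n = E/(ℏω₀) − ½ = 23.6/6.75 − 0.5 = 2.996 → n = 3.

n = 3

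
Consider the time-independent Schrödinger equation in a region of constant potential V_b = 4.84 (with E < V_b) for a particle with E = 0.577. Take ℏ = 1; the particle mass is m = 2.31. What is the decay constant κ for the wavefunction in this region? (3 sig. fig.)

Since E < V_b the TISE in this region is ψ'' = κ²ψ with κ = √(2m(V_b − E))/ℏ.
κ = √(2 × 2.31 × 4.263) = 4.438.

κ = 4.44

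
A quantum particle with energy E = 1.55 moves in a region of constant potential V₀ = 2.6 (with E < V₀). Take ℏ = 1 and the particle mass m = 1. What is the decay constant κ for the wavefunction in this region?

κ = 1.45

Since E < V₀ the TISE in this region is ψ'' = κ²ψ with κ = √(2m(V₀ − E))/ℏ.
κ = √(2 × 1 × 1.05) = 1.449.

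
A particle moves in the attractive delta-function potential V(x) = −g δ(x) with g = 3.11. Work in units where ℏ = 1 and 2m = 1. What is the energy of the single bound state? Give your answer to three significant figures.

E = -2.42

For x ≠ 0 the bound state is ψ ∝ e^{−κ|x|}; integrating the TISE across the delta gives the cusp condition 2κ = 2mg/ℏ², so κ = 1.555.
Then E = −ℏ²κ²/(2m) = −mg²/(2ℏ²) = -2.418.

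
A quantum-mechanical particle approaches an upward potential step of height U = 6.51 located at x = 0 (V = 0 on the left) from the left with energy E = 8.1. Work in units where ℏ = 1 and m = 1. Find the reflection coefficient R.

The wavenumbers are k₁ = √(2mE)/ℏ = 4.025 on the left and k₂ = √(2m(E − U))/ℏ = 1.783 on the right.
Matching ψ and ψ′ at x = 0 gives r = (k₁ − k₂)/(k₁ + k₂), so R = r² = 0.1490 and T = 1 − R = 0.8510.

R = 0.149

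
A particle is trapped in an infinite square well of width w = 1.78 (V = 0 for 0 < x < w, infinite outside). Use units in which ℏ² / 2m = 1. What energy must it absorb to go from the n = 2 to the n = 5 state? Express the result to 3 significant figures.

ΔE = 65.4

E_n = n²π²ℏ²/(2mw²), so ΔE = (5² − 2²) π²ℏ²/(2mw²).
ΔE = 21 × π² / (2 × 0.5 × 1.78²) = 65.42.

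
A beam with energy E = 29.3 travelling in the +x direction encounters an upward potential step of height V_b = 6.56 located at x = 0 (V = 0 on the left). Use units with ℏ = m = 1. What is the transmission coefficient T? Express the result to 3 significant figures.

T = 0.996

The wavenumbers are k₁ = √(2mE)/ℏ = 7.655 on the left and k₂ = √(2m(E − V_b))/ℏ = 6.744 on the right.
Matching ψ and ψ′ at x = 0 gives r = (k₁ − k₂)/(k₁ + k₂), so R = r² = 0.004004 and T = 1 − R = 0.9960.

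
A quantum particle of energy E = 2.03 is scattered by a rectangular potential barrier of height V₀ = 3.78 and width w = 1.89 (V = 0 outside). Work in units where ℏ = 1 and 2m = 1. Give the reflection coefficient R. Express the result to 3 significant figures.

R = 0.974

E < V₀: inside the barrier ψ ∝ e^{±κx} with κ = √(2m(V₀ − E))/ℏ = 1.323.
κw = 2.500, sinh(κw) = 6.052.
The exact tunnelling result is T⁻¹ = 1 + V₀² sinh²(κw) / [4E(V₀ − E)] = 37.82, so T = 0.0264.
R = 1 − T = 0.974.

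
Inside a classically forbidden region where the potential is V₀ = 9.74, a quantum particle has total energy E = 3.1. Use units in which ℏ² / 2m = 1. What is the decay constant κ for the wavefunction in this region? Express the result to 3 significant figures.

Since E < V₀ the TISE in this region is ψ'' = κ²ψ with κ = √(2m(V₀ − E))/ℏ.
κ = √(2 × 0.5 × 6.64) = 2.577.

κ = 2.58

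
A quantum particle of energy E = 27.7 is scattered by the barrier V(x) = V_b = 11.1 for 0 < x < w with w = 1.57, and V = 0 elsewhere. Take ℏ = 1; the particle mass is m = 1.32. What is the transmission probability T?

Above the barrier the interior wavenumber is k₂ = √(2m(E − V_b))/ℏ = 6.620, giving phase k₂w = 10.39.
T = [1 + V_b² sin²(k₂w) / (4E(E − V_b))]⁻¹ = 1/1.045 = 0.956.

T = 0.956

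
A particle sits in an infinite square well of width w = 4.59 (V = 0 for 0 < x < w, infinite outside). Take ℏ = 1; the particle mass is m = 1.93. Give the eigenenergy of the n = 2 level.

E = 0.485

The infinite-well eigenfunctions ψ_n = √(2/w) sin(nπx/w) vanish at both walls, giving E_n = n²π²ℏ²/(2mw²).
E_2 = 2² × π² / (2 × 1.93 × 4.59²) = 0.4855.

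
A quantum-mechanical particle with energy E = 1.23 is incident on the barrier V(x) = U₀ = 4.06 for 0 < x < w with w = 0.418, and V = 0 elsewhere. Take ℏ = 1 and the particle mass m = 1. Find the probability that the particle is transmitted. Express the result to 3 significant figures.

Since E < U₀ the interior solution is evanescent with decay constant κ = √(2m(U₀ − E))/ℏ = 2.379.
κw = 0.9945, sinh(κw) = 1.167.
Matching ψ, ψ′ at both faces gives T = [1 + U₀² sinh²(κw) / (4E(U₀ − E))]⁻¹ = 1/2.611 = 0.383.

T = 0.383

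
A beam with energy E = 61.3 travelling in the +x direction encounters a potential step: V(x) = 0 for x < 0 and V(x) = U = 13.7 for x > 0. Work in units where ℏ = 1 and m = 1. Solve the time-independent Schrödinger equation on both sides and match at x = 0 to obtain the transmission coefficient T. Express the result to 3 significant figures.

T = 0.996

The wavenumbers are k₁ = √(2mE)/ℏ = 11.07 on the left and k₂ = √(2m(E − U))/ℏ = 9.757 on the right.
Continuity of ψ and ψ′ at the step yields the reflection amplitude r = (k₁ − k₂)/(k₁ + k₂) = 0.06315; thus R = |r|² = 0.003988, T = 0.9960.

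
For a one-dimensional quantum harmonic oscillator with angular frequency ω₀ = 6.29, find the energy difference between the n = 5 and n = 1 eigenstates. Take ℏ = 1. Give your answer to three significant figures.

ΔE = 25.2

E_n = ℏω₀(n + ½), so ΔE = (5 − 1) ℏω₀ = 4 × 6.29 = 25.16.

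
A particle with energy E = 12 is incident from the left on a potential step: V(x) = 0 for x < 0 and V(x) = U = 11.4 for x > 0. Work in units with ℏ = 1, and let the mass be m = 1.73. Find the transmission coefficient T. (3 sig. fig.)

The wavenumbers are k₁ = √(2mE)/ℏ = 6.444 on the left and k₂ = √(2m(E − U))/ℏ = 1.441 on the right.
Matching ψ and ψ′ at x = 0 gives r = (k₁ − k₂)/(k₁ + k₂), so R = r² = 0.4026 and T = 1 − R = 0.5974.

T = 0.597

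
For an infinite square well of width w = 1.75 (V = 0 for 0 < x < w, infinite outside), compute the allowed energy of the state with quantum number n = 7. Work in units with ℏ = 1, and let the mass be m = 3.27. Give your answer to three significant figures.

Requiring ψ(0) = ψ(w) = 0 quantises k = nπ/w, hence E_n = ℏ²k²/2m = n²π²ℏ²/(2mw²).
E_7 = 7² × π² / (2 × 3.27 × 1.75²) = 24.15.

E = 24.1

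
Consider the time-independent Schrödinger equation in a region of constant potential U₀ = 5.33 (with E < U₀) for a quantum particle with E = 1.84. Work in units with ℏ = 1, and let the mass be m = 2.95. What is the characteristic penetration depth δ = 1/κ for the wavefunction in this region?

δ = 0.220

Since E < U₀ the TISE in this region is ψ'' = κ²ψ with κ = √(2m(U₀ − E))/ℏ.
κ = √(2 × 2.95 × 3.49) = 4.538. The penetration depth is δ = 1/κ = 0.220.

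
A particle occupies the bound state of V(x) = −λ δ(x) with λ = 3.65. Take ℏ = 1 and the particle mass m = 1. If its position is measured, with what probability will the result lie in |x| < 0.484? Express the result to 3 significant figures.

The normalised bound state is ψ = √κ e^{−κ|x|} with κ = mλ/ℏ² = 3.650.
P(|x| < d) = ∫_{−d}^{d} κ e^{−2κ|x|} dx = 1 − e^{−2κd} = 1 − e^{−3.533} = 0.9708.

P = 0.971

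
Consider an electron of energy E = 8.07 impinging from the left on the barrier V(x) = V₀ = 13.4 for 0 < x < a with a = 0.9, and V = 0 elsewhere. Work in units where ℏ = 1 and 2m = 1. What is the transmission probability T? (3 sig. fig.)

E < V₀: inside the barrier ψ ∝ e^{±κx} with κ = √(2m(V₀ − E))/ℏ = 2.309.
κa = 2.078, sinh(κa) = 3.931.
Matching ψ, ψ′ at both faces gives T = [1 + V₀² sinh²(κa) / (4E(V₀ − E))]⁻¹ = 1/17.13 = 0.0584.

T = 0.0584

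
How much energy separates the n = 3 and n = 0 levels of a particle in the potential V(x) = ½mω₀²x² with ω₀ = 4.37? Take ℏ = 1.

ΔE = 13.1

E_n = ℏω₀(n + ½), so ΔE = (3 − 0) ℏω₀ = 3 × 4.37 = 13.11.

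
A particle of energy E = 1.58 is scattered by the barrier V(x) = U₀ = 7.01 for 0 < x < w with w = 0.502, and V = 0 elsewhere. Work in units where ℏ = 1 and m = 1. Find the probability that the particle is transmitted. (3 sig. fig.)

Since E < U₀ the interior solution is evanescent with decay constant κ = √(2m(U₀ − E))/ℏ = 3.295.
κw = 1.654, sinh(κw) = 2.519.
The exact tunnelling result is T⁻¹ = 1 + U₀² sinh²(κw) / [4E(U₀ − E)] = 10.09, so T = 0.0991.

T = 0.0991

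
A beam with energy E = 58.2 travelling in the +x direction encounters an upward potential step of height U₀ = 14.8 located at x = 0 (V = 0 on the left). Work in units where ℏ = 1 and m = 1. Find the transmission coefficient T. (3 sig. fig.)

The wavenumbers are k₁ = √(2mE)/ℏ = 10.79 on the left and k₂ = √(2m(E − U₀))/ℏ = 9.317 on the right.
Continuity of ψ and ψ′ at the step yields the reflection amplitude r = (k₁ − k₂)/(k₁ + k₂) = 0.07323; thus R = |r|² = 0.005362, T = 0.9946.

T = 0.995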